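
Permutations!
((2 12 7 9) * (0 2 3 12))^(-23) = ((0 2)(3 12 7 9))^(-23) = (0 2)(3 12 7 9)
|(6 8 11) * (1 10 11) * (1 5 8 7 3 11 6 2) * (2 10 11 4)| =8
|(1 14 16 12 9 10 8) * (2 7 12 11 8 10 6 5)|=|(1 14 16 11 8)(2 7 12 9 6 5)|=30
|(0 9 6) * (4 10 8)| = |(0 9 6)(4 10 8)| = 3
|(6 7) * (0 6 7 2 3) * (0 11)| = 5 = |(0 6 2 3 11)|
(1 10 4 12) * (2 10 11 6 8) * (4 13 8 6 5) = (1 11 5 4 12)(2 10 13 8) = [0, 11, 10, 3, 12, 4, 6, 7, 2, 9, 13, 5, 1, 8]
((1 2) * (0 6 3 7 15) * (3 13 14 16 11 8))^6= (0 8 13 7 16)(3 14 15 11 6)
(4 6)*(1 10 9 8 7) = (1 10 9 8 7)(4 6) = [0, 10, 2, 3, 6, 5, 4, 1, 7, 8, 9]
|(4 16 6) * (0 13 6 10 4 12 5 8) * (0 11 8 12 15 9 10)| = 8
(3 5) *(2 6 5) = [0, 1, 6, 2, 4, 3, 5] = (2 6 5 3)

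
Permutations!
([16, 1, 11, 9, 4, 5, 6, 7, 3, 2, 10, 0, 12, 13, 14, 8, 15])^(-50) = [2, 1, 3, 15, 4, 5, 6, 7, 16, 8, 10, 9, 12, 13, 14, 0, 11]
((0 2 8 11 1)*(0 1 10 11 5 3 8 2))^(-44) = ((3 8 5)(10 11))^(-44) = (11)(3 8 5)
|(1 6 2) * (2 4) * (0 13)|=|(0 13)(1 6 4 2)|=4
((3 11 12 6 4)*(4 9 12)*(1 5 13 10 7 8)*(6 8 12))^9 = (1 13 7 8 5 10 12)(6 9)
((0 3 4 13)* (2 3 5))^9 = ((0 5 2 3 4 13))^9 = (0 3)(2 13)(4 5)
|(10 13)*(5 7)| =|(5 7)(10 13)| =2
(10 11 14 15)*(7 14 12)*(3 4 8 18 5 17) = (3 4 8 18 5 17)(7 14 15 10 11 12) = [0, 1, 2, 4, 8, 17, 6, 14, 18, 9, 11, 12, 7, 13, 15, 10, 16, 3, 5]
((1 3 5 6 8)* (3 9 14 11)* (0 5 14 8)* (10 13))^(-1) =((0 5 6)(1 9 8)(3 14 11)(10 13))^(-1) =(0 6 5)(1 8 9)(3 11 14)(10 13)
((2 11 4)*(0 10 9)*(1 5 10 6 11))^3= ((0 6 11 4 2 1 5 10 9))^3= (0 4 5)(1 9 11)(2 10 6)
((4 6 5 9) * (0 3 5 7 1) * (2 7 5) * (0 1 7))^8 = (9)(0 2 3) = ((0 3 2)(4 6 5 9))^8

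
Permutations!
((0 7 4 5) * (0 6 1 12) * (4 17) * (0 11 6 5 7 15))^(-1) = (0 15)(1 6 11 12)(4 17 7)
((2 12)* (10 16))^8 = ((2 12)(10 16))^8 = (16)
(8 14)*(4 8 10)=[0, 1, 2, 3, 8, 5, 6, 7, 14, 9, 4, 11, 12, 13, 10]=(4 8 14 10)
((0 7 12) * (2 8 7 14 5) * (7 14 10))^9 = (0 10 7 12)(2 8 14 5) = ((0 10 7 12)(2 8 14 5))^9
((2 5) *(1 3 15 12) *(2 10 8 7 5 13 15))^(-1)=(1 12 15 13 2 3)(5 7 8 10)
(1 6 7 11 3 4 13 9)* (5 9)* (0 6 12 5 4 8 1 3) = (0 6 7 11)(1 12 5 9 3 8)(4 13) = [6, 12, 2, 8, 13, 9, 7, 11, 1, 3, 10, 0, 5, 4]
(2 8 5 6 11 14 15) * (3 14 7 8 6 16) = [0, 1, 6, 14, 4, 16, 11, 8, 5, 9, 10, 7, 12, 13, 15, 2, 3] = (2 6 11 7 8 5 16 3 14 15)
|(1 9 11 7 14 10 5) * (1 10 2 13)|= 14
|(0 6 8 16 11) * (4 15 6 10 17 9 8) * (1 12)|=|(0 10 17 9 8 16 11)(1 12)(4 15 6)|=42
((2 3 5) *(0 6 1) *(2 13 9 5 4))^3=((0 6 1)(2 3 4)(5 13 9))^3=(13)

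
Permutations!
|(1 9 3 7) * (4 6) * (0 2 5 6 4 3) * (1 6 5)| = 12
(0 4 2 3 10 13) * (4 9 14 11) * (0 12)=(0 9 14 11 4 2 3 10 13 12)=[9, 1, 3, 10, 2, 5, 6, 7, 8, 14, 13, 4, 0, 12, 11]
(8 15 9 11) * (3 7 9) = (3 7 9 11 8 15) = [0, 1, 2, 7, 4, 5, 6, 9, 15, 11, 10, 8, 12, 13, 14, 3]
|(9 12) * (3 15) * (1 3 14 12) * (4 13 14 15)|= 7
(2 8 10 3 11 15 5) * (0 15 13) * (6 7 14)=(0 15 5 2 8 10 3 11 13)(6 7 14)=[15, 1, 8, 11, 4, 2, 7, 14, 10, 9, 3, 13, 12, 0, 6, 5]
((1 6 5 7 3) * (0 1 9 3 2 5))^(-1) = ((0 1 6)(2 5 7)(3 9))^(-1) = (0 6 1)(2 7 5)(3 9)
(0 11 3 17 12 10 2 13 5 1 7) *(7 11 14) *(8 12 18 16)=(0 14 7)(1 11 3 17 18 16 8 12 10 2 13 5)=[14, 11, 13, 17, 4, 1, 6, 0, 12, 9, 2, 3, 10, 5, 7, 15, 8, 18, 16]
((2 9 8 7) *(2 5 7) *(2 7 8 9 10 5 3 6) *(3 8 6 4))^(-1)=((2 10 5 6)(3 4)(7 8))^(-1)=(2 6 5 10)(3 4)(7 8)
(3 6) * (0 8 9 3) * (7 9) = (0 8 7 9 3 6) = [8, 1, 2, 6, 4, 5, 0, 9, 7, 3]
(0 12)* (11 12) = (0 11 12) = [11, 1, 2, 3, 4, 5, 6, 7, 8, 9, 10, 12, 0]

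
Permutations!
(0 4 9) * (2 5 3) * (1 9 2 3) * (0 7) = (0 4 2 5 1 9 7) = [4, 9, 5, 3, 2, 1, 6, 0, 8, 7]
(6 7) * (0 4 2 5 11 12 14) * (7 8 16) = (0 4 2 5 11 12 14)(6 8 16 7) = [4, 1, 5, 3, 2, 11, 8, 6, 16, 9, 10, 12, 14, 13, 0, 15, 7]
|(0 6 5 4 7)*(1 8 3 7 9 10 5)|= 12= |(0 6 1 8 3 7)(4 9 10 5)|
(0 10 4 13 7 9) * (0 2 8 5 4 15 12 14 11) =(0 10 15 12 14 11)(2 8 5 4 13 7 9) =[10, 1, 8, 3, 13, 4, 6, 9, 5, 2, 15, 0, 14, 7, 11, 12]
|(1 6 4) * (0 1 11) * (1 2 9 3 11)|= 15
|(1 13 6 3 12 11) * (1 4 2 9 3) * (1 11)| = |(1 13 6 11 4 2 9 3 12)| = 9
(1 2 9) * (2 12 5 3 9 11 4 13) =(1 12 5 3 9)(2 11 4 13) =[0, 12, 11, 9, 13, 3, 6, 7, 8, 1, 10, 4, 5, 2]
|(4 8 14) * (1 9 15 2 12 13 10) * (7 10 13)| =21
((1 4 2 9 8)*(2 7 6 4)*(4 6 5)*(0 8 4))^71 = (0 5 7 4 9 2 1 8)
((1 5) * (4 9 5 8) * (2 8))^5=(1 5 9 4 8 2)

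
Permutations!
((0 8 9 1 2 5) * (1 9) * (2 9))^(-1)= ((0 8 1 9 2 5))^(-1)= (0 5 2 9 1 8)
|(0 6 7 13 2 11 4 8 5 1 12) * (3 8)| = |(0 6 7 13 2 11 4 3 8 5 1 12)| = 12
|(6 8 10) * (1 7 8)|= 5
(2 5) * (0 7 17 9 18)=[7, 1, 5, 3, 4, 2, 6, 17, 8, 18, 10, 11, 12, 13, 14, 15, 16, 9, 0]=(0 7 17 9 18)(2 5)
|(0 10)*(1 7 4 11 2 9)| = 6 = |(0 10)(1 7 4 11 2 9)|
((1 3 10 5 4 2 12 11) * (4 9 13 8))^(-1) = ((1 3 10 5 9 13 8 4 2 12 11))^(-1) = (1 11 12 2 4 8 13 9 5 10 3)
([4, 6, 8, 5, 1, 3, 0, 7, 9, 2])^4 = (2 8 9)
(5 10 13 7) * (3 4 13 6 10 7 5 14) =[0, 1, 2, 4, 13, 7, 10, 14, 8, 9, 6, 11, 12, 5, 3] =(3 4 13 5 7 14)(6 10)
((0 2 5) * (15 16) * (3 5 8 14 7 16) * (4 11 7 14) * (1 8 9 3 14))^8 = (16)(0 3 2 5 9)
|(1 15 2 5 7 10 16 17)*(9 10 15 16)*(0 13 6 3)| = |(0 13 6 3)(1 16 17)(2 5 7 15)(9 10)| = 12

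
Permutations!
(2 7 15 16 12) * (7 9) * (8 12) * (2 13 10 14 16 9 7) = (2 7 15 9)(8 12 13 10 14 16) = [0, 1, 7, 3, 4, 5, 6, 15, 12, 2, 14, 11, 13, 10, 16, 9, 8]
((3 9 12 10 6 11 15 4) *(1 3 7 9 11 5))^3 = (1 15 9 6 3 4 12 5 11 7 10)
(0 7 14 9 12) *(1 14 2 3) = (0 7 2 3 1 14 9 12) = [7, 14, 3, 1, 4, 5, 6, 2, 8, 12, 10, 11, 0, 13, 9]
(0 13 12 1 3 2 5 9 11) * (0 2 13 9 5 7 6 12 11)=(0 9)(1 3 13 11 2 7 6 12)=[9, 3, 7, 13, 4, 5, 12, 6, 8, 0, 10, 2, 1, 11]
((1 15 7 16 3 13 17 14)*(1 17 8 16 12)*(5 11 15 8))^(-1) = (1 12 7 15 11 5 13 3 16 8)(14 17)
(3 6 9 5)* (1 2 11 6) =(1 2 11 6 9 5 3) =[0, 2, 11, 1, 4, 3, 9, 7, 8, 5, 10, 6]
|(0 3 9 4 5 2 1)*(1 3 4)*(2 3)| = 6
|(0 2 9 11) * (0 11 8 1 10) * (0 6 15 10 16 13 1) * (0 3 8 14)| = |(0 2 9 14)(1 16 13)(3 8)(6 15 10)| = 12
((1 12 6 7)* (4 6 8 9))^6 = (1 7 6 4 9 8 12)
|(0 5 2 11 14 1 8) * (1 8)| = |(0 5 2 11 14 8)| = 6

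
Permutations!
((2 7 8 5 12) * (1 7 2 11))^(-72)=(12)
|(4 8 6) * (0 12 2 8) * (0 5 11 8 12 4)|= 6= |(0 4 5 11 8 6)(2 12)|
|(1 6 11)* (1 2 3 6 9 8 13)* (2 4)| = 20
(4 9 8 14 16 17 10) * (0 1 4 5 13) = [1, 4, 2, 3, 9, 13, 6, 7, 14, 8, 5, 11, 12, 0, 16, 15, 17, 10] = (0 1 4 9 8 14 16 17 10 5 13)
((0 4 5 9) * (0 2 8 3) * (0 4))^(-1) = (2 9 5 4 3 8)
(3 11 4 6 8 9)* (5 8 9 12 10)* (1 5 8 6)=(1 5 6 9 3 11 4)(8 12 10)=[0, 5, 2, 11, 1, 6, 9, 7, 12, 3, 8, 4, 10]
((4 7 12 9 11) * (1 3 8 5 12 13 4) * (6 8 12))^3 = (13)(1 9 3 11 12)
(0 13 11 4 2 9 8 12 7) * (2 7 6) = (0 13 11 4 7)(2 9 8 12 6) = [13, 1, 9, 3, 7, 5, 2, 0, 12, 8, 10, 4, 6, 11]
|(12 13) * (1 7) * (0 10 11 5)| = |(0 10 11 5)(1 7)(12 13)| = 4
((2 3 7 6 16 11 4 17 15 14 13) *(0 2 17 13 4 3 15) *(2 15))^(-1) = (0 17 13 4 14 15)(3 11 16 6 7)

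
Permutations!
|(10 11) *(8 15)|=|(8 15)(10 11)|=2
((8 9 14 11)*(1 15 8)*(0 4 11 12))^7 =(0 14 8 1 4 12 9 15 11)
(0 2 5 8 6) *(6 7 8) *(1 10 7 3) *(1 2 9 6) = (0 9 6)(1 10 7 8 3 2 5) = [9, 10, 5, 2, 4, 1, 0, 8, 3, 6, 7]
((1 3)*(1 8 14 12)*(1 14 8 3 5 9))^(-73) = (1 9 5)(12 14)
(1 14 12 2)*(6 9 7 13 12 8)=[0, 14, 1, 3, 4, 5, 9, 13, 6, 7, 10, 11, 2, 12, 8]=(1 14 8 6 9 7 13 12 2)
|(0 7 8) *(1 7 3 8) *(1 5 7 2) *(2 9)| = 6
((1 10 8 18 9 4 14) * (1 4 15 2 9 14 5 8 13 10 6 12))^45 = (18)(10 13)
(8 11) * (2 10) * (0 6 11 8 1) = (0 6 11 1)(2 10) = [6, 0, 10, 3, 4, 5, 11, 7, 8, 9, 2, 1]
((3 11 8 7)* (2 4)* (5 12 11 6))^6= (3 7 8 11 12 5 6)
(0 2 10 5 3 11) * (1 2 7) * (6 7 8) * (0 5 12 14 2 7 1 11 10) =(0 8 6 1 7 11 5 3 10 12 14 2) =[8, 7, 0, 10, 4, 3, 1, 11, 6, 9, 12, 5, 14, 13, 2]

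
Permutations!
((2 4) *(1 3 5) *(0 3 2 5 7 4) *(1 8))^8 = (8)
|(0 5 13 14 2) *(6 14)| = 6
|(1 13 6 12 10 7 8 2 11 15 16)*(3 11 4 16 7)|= 13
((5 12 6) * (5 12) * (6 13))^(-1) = ((6 12 13))^(-1) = (6 13 12)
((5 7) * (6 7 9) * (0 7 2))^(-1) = ((0 7 5 9 6 2))^(-1) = (0 2 6 9 5 7)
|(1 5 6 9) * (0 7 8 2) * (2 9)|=8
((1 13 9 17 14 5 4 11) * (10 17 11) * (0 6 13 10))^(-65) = ((0 6 13 9 11 1 10 17 14 5 4))^(-65) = (0 6 13 9 11 1 10 17 14 5 4)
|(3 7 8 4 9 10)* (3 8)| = 4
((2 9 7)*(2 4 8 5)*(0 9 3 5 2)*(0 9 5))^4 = (0 4)(2 9)(3 7)(5 8)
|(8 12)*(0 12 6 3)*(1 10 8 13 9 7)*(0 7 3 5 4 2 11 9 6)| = |(0 12 13 6 5 4 2 11 9 3 7 1 10 8)| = 14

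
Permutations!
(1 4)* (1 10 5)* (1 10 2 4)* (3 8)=[0, 1, 4, 8, 2, 10, 6, 7, 3, 9, 5]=(2 4)(3 8)(5 10)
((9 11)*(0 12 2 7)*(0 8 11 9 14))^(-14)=(14)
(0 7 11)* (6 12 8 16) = (0 7 11)(6 12 8 16) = [7, 1, 2, 3, 4, 5, 12, 11, 16, 9, 10, 0, 8, 13, 14, 15, 6]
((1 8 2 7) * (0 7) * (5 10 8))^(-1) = (0 2 8 10 5 1 7)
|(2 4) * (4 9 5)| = |(2 9 5 4)| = 4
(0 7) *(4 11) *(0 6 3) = (0 7 6 3)(4 11) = [7, 1, 2, 0, 11, 5, 3, 6, 8, 9, 10, 4]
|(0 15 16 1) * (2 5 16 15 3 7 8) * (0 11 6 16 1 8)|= 21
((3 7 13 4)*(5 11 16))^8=(5 16 11)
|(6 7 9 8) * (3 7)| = 5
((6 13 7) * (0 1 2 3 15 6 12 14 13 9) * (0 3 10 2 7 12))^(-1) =((0 1 7)(2 10)(3 15 6 9)(12 14 13))^(-1) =(0 7 1)(2 10)(3 9 6 15)(12 13 14)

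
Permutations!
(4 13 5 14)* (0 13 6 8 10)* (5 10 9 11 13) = (0 5 14 4 6 8 9 11 13 10) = [5, 1, 2, 3, 6, 14, 8, 7, 9, 11, 0, 13, 12, 10, 4]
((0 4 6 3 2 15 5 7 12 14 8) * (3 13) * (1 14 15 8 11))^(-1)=(0 8 2 3 13 6 4)(1 11 14)(5 15 12 7)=((0 4 6 13 3 2 8)(1 14 11)(5 7 12 15))^(-1)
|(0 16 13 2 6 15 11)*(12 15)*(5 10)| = 8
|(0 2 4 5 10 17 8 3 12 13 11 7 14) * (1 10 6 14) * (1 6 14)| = |(0 2 4 5 14)(1 10 17 8 3 12 13 11 7 6)| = 10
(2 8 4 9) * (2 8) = (4 9 8) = [0, 1, 2, 3, 9, 5, 6, 7, 4, 8]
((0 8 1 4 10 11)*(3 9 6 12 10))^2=(0 1 3 6 10)(4 9 12 11 8)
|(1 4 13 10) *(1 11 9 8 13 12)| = 15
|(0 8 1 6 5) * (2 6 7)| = 7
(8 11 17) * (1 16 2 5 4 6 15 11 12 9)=(1 16 2 5 4 6 15 11 17 8 12 9)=[0, 16, 5, 3, 6, 4, 15, 7, 12, 1, 10, 17, 9, 13, 14, 11, 2, 8]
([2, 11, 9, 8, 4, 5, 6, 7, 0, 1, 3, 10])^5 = (0 10 9 8 11 2 3 1)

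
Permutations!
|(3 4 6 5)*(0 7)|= 4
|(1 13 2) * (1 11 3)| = |(1 13 2 11 3)| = 5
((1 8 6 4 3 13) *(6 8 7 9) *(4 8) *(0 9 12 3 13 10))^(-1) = ((0 9 6 8 4 13 1 7 12 3 10))^(-1) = (0 10 3 12 7 1 13 4 8 6 9)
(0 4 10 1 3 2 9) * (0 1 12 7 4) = (1 3 2 9)(4 10 12 7) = [0, 3, 9, 2, 10, 5, 6, 4, 8, 1, 12, 11, 7]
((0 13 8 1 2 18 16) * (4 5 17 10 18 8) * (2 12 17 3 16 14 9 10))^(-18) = (1 17 8 12 2)(9 18)(10 14)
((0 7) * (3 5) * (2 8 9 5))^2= ((0 7)(2 8 9 5 3))^2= (2 9 3 8 5)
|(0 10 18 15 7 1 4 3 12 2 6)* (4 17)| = |(0 10 18 15 7 1 17 4 3 12 2 6)| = 12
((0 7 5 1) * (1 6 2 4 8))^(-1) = ((0 7 5 6 2 4 8 1))^(-1) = (0 1 8 4 2 6 5 7)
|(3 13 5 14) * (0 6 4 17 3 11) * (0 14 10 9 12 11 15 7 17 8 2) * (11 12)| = |(0 6 4 8 2)(3 13 5 10 9 11 14 15 7 17)| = 10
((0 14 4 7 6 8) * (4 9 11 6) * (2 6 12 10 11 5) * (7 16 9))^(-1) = ((0 14 7 4 16 9 5 2 6 8)(10 11 12))^(-1) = (0 8 6 2 5 9 16 4 7 14)(10 12 11)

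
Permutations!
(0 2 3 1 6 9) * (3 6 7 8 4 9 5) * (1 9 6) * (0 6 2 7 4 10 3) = (0 7 8 10 3 9 6 5)(1 4 2) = [7, 4, 1, 9, 2, 0, 5, 8, 10, 6, 3]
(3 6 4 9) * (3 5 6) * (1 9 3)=(1 9 5 6 4 3)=[0, 9, 2, 1, 3, 6, 4, 7, 8, 5]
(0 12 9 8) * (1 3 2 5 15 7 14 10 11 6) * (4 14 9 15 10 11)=[12, 3, 5, 2, 14, 10, 1, 9, 0, 8, 4, 6, 15, 13, 11, 7]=(0 12 15 7 9 8)(1 3 2 5 10 4 14 11 6)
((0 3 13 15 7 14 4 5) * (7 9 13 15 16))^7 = ((0 3 15 9 13 16 7 14 4 5))^7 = (0 14 13 3 4 16 15 5 7 9)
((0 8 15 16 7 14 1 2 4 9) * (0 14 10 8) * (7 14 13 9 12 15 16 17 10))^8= ((1 2 4 12 15 17 10 8 16 14)(9 13))^8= (1 16 10 15 4)(2 14 8 17 12)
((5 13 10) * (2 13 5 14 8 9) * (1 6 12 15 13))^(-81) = (1 2 9 8 14 10 13 15 12 6)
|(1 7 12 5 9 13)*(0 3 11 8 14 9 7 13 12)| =18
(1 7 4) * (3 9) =(1 7 4)(3 9) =[0, 7, 2, 9, 1, 5, 6, 4, 8, 3]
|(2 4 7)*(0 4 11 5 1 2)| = |(0 4 7)(1 2 11 5)| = 12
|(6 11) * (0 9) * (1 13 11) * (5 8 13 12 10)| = |(0 9)(1 12 10 5 8 13 11 6)| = 8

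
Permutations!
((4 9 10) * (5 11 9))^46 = ((4 5 11 9 10))^46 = (4 5 11 9 10)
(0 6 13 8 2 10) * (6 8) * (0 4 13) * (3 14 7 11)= [8, 1, 10, 14, 13, 5, 0, 11, 2, 9, 4, 3, 12, 6, 7]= (0 8 2 10 4 13 6)(3 14 7 11)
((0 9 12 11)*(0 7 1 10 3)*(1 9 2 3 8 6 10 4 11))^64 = (0 2 3)(1 9 11)(4 12 7)(6 10 8)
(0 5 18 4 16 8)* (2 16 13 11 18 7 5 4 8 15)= (0 4 13 11 18 8)(2 16 15)(5 7)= [4, 1, 16, 3, 13, 7, 6, 5, 0, 9, 10, 18, 12, 11, 14, 2, 15, 17, 8]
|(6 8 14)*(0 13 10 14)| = 6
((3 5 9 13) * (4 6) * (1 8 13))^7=((1 8 13 3 5 9)(4 6))^7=(1 8 13 3 5 9)(4 6)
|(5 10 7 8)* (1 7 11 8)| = |(1 7)(5 10 11 8)| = 4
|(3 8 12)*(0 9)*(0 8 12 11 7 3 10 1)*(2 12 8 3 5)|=11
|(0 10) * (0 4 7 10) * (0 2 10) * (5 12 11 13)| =20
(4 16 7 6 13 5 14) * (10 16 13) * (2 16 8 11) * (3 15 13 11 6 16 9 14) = (2 9 14 4 11)(3 15 13 5)(6 10 8)(7 16) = [0, 1, 9, 15, 11, 3, 10, 16, 6, 14, 8, 2, 12, 5, 4, 13, 7]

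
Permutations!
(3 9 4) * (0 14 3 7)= (0 14 3 9 4 7)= [14, 1, 2, 9, 7, 5, 6, 0, 8, 4, 10, 11, 12, 13, 3]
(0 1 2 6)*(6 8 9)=(0 1 2 8 9 6)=[1, 2, 8, 3, 4, 5, 0, 7, 9, 6]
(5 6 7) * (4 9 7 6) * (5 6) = (4 9 7 6 5) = [0, 1, 2, 3, 9, 4, 5, 6, 8, 7]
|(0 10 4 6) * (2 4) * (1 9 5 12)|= |(0 10 2 4 6)(1 9 5 12)|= 20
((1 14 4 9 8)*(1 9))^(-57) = ((1 14 4)(8 9))^(-57) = (14)(8 9)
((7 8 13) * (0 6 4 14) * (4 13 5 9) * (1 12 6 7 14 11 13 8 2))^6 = (0 8 14 6 13 12 11 1 4 2 9 7 5)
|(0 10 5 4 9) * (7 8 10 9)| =10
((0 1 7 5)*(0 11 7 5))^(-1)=((0 1 5 11 7))^(-1)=(0 7 11 5 1)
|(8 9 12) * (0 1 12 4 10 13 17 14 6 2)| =12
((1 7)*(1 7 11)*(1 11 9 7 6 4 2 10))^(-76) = (11)(1 9 7 6 4 2 10)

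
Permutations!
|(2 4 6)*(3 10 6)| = 5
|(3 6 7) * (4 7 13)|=5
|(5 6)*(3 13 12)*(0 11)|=|(0 11)(3 13 12)(5 6)|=6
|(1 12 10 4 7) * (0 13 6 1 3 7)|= 14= |(0 13 6 1 12 10 4)(3 7)|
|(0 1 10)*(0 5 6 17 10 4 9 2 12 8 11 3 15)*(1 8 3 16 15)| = |(0 8 11 16 15)(1 4 9 2 12 3)(5 6 17 10)| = 60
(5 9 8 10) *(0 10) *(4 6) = (0 10 5 9 8)(4 6) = [10, 1, 2, 3, 6, 9, 4, 7, 0, 8, 5]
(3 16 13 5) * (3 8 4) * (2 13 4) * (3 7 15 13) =[0, 1, 3, 16, 7, 8, 6, 15, 2, 9, 10, 11, 12, 5, 14, 13, 4] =(2 3 16 4 7 15 13 5 8)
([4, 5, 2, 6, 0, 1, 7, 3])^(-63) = (7)(0 4)(1 5)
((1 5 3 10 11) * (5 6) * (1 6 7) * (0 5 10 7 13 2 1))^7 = ((0 5 3 7)(1 13 2)(6 10 11))^7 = (0 7 3 5)(1 13 2)(6 10 11)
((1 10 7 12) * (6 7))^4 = ((1 10 6 7 12))^4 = (1 12 7 6 10)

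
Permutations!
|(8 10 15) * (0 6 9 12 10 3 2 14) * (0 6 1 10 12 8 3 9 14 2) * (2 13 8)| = 20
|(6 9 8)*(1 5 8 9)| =4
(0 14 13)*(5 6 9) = (0 14 13)(5 6 9) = [14, 1, 2, 3, 4, 6, 9, 7, 8, 5, 10, 11, 12, 0, 13]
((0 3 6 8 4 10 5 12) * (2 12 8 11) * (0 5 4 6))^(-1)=(0 3)(2 11 6 8 5 12)(4 10)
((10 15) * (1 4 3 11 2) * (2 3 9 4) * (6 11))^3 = (1 2)(4 9)(10 15)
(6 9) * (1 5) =(1 5)(6 9) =[0, 5, 2, 3, 4, 1, 9, 7, 8, 6]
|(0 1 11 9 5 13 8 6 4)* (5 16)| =10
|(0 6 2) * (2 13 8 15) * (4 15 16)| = |(0 6 13 8 16 4 15 2)| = 8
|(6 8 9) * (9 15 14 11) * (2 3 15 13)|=9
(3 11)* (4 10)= (3 11)(4 10)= [0, 1, 2, 11, 10, 5, 6, 7, 8, 9, 4, 3]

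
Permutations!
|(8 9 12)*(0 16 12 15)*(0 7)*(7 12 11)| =4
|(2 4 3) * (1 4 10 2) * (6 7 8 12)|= 12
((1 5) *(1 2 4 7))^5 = ((1 5 2 4 7))^5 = (7)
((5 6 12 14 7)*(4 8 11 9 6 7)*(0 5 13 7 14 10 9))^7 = ((0 5 14 4 8 11)(6 12 10 9)(7 13))^7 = (0 5 14 4 8 11)(6 9 10 12)(7 13)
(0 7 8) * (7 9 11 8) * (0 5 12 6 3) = (0 9 11 8 5 12 6 3) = [9, 1, 2, 0, 4, 12, 3, 7, 5, 11, 10, 8, 6]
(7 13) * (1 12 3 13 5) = (1 12 3 13 7 5) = [0, 12, 2, 13, 4, 1, 6, 5, 8, 9, 10, 11, 3, 7]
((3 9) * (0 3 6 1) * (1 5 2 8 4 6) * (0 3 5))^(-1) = (0 6 4 8 2 5)(1 9 3)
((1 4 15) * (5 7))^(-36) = ((1 4 15)(5 7))^(-36) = (15)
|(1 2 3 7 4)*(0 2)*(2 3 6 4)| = 7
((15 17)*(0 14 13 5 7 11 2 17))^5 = (0 11 14 2 13 17 5 15 7)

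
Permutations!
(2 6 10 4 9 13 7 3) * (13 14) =(2 6 10 4 9 14 13 7 3) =[0, 1, 6, 2, 9, 5, 10, 3, 8, 14, 4, 11, 12, 7, 13]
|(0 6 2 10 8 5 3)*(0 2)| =10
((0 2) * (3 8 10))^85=(0 2)(3 8 10)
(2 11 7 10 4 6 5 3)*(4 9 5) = (2 11 7 10 9 5 3)(4 6) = [0, 1, 11, 2, 6, 3, 4, 10, 8, 5, 9, 7]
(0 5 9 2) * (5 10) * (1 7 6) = [10, 7, 0, 3, 4, 9, 1, 6, 8, 2, 5] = (0 10 5 9 2)(1 7 6)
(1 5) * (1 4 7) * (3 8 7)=(1 5 4 3 8 7)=[0, 5, 2, 8, 3, 4, 6, 1, 7]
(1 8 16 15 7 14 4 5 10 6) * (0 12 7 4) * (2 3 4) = [12, 8, 3, 4, 5, 10, 1, 14, 16, 9, 6, 11, 7, 13, 0, 2, 15] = (0 12 7 14)(1 8 16 15 2 3 4 5 10 6)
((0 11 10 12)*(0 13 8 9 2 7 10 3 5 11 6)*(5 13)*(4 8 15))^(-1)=(0 6)(2 9 8 4 15 13 3 11 5 12 10 7)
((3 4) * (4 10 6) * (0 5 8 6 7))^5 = (0 3 8 7 4 5 10 6)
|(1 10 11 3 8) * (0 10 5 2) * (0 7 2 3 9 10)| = 12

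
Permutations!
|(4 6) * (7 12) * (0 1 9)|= 6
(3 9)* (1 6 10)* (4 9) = [0, 6, 2, 4, 9, 5, 10, 7, 8, 3, 1] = (1 6 10)(3 4 9)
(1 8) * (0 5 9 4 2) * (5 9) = (0 9 4 2)(1 8) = [9, 8, 0, 3, 2, 5, 6, 7, 1, 4]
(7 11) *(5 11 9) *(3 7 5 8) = (3 7 9 8)(5 11) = [0, 1, 2, 7, 4, 11, 6, 9, 3, 8, 10, 5]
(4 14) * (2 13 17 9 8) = (2 13 17 9 8)(4 14) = [0, 1, 13, 3, 14, 5, 6, 7, 2, 8, 10, 11, 12, 17, 4, 15, 16, 9]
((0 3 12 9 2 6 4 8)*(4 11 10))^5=(0 6)(2 8)(3 11)(4 9)(10 12)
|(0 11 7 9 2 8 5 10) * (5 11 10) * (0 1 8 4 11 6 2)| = 10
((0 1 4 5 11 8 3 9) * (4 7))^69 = (0 8 4)(1 3 5)(7 9 11)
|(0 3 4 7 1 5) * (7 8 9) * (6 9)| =9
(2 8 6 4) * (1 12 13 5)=[0, 12, 8, 3, 2, 1, 4, 7, 6, 9, 10, 11, 13, 5]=(1 12 13 5)(2 8 6 4)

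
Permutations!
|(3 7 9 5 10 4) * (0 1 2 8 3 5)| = 21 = |(0 1 2 8 3 7 9)(4 5 10)|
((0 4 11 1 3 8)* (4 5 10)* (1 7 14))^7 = ((0 5 10 4 11 7 14 1 3 8))^7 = (0 1 11 5 3 7 10 8 14 4)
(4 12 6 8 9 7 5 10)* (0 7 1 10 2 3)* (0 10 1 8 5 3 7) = [0, 1, 7, 10, 12, 2, 5, 3, 9, 8, 4, 11, 6] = (2 7 3 10 4 12 6 5)(8 9)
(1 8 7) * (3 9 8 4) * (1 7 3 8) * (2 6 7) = (1 4 8 3 9)(2 6 7) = [0, 4, 6, 9, 8, 5, 7, 2, 3, 1]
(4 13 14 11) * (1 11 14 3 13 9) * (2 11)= [0, 2, 11, 13, 9, 5, 6, 7, 8, 1, 10, 4, 12, 3, 14]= (14)(1 2 11 4 9)(3 13)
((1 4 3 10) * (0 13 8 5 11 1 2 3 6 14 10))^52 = (0 11 14)(1 10 13)(2 8 4)(3 5 6)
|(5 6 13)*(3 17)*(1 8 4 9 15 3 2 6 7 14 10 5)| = |(1 8 4 9 15 3 17 2 6 13)(5 7 14 10)| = 20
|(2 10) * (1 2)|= 3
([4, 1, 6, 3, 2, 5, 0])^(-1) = [6, 1, 4, 3, 0, 5, 2]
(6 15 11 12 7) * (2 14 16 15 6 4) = (2 14 16 15 11 12 7 4) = [0, 1, 14, 3, 2, 5, 6, 4, 8, 9, 10, 12, 7, 13, 16, 11, 15]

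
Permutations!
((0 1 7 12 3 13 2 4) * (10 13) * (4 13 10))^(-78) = (13)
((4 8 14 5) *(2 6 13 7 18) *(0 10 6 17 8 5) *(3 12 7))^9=(0 17 7 13)(2 12 6 14)(3 10 8 18)(4 5)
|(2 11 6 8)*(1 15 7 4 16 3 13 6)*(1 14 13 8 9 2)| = 42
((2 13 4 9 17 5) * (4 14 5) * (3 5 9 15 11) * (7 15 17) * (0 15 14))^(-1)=((0 15 11 3 5 2 13)(4 17)(7 14 9))^(-1)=(0 13 2 5 3 11 15)(4 17)(7 9 14)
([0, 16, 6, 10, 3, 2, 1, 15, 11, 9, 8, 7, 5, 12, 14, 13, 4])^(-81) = (1 3 11 13 2 16 10 7 12 6 4 8 15 5)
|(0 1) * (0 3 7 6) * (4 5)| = 10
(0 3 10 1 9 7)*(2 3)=(0 2 3 10 1 9 7)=[2, 9, 3, 10, 4, 5, 6, 0, 8, 7, 1]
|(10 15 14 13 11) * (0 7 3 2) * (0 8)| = |(0 7 3 2 8)(10 15 14 13 11)| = 5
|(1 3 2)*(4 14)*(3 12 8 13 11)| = |(1 12 8 13 11 3 2)(4 14)| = 14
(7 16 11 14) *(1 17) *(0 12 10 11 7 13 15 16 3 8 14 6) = [12, 17, 2, 8, 4, 5, 0, 3, 14, 9, 11, 6, 10, 15, 13, 16, 7, 1] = (0 12 10 11 6)(1 17)(3 8 14 13 15 16 7)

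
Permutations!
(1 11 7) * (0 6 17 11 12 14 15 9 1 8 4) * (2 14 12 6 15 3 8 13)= [15, 6, 14, 8, 0, 5, 17, 13, 4, 1, 10, 7, 12, 2, 3, 9, 16, 11]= (0 15 9 1 6 17 11 7 13 2 14 3 8 4)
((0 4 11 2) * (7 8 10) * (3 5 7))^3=((0 4 11 2)(3 5 7 8 10))^3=(0 2 11 4)(3 8 5 10 7)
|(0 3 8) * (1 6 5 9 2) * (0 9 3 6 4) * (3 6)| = 14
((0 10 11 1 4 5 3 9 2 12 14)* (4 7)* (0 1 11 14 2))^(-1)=(0 9 3 5 4 7 1 14 10)(2 12)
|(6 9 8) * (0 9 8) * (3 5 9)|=4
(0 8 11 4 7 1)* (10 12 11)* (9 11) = (0 8 10 12 9 11 4 7 1) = [8, 0, 2, 3, 7, 5, 6, 1, 10, 11, 12, 4, 9]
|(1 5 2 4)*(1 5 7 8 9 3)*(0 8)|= 6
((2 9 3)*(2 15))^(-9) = (2 15 3 9)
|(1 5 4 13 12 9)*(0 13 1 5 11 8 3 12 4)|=10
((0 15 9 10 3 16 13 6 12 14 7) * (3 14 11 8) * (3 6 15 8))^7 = ((0 8 6 12 11 3 16 13 15 9 10 14 7))^7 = (0 13 8 15 6 9 12 10 11 14 3 7 16)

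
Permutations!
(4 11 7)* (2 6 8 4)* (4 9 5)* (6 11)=[0, 1, 11, 3, 6, 4, 8, 2, 9, 5, 10, 7]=(2 11 7)(4 6 8 9 5)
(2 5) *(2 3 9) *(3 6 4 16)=(2 5 6 4 16 3 9)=[0, 1, 5, 9, 16, 6, 4, 7, 8, 2, 10, 11, 12, 13, 14, 15, 3]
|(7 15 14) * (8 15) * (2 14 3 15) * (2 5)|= 10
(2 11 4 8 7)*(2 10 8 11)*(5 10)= (4 11)(5 10 8 7)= [0, 1, 2, 3, 11, 10, 6, 5, 7, 9, 8, 4]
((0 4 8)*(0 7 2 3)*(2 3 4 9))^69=(0 3 7 8 4 2 9)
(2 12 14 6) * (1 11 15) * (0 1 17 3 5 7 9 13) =(0 1 11 15 17 3 5 7 9 13)(2 12 14 6) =[1, 11, 12, 5, 4, 7, 2, 9, 8, 13, 10, 15, 14, 0, 6, 17, 16, 3]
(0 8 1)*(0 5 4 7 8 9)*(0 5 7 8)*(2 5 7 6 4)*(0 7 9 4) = (9)(0 4 8 1 6)(2 5) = [4, 6, 5, 3, 8, 2, 0, 7, 1, 9]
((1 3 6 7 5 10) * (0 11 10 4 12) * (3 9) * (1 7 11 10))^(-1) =(0 12 4 5 7 10)(1 11 6 3 9) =((0 10 7 5 4 12)(1 9 3 6 11))^(-1)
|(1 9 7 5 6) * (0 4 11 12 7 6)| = |(0 4 11 12 7 5)(1 9 6)| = 6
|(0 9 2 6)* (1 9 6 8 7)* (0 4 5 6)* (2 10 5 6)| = |(1 9 10 5 2 8 7)(4 6)| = 14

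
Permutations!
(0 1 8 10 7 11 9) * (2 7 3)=[1, 8, 7, 2, 4, 5, 6, 11, 10, 0, 3, 9]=(0 1 8 10 3 2 7 11 9)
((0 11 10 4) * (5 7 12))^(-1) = (0 4 10 11)(5 12 7)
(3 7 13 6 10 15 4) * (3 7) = [0, 1, 2, 3, 7, 5, 10, 13, 8, 9, 15, 11, 12, 6, 14, 4] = (4 7 13 6 10 15)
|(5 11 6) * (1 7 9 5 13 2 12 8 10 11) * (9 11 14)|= 12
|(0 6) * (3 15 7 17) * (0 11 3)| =|(0 6 11 3 15 7 17)| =7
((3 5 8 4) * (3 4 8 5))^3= (8)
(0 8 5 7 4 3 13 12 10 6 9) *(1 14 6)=(0 8 5 7 4 3 13 12 10 1 14 6 9)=[8, 14, 2, 13, 3, 7, 9, 4, 5, 0, 1, 11, 10, 12, 6]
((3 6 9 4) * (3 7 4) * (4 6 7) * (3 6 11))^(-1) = (3 11 7)(6 9) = ((3 7 11)(6 9))^(-1)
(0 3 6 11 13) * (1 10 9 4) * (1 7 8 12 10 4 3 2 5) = (0 2 5 1 4 7 8 12 10 9 3 6 11 13) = [2, 4, 5, 6, 7, 1, 11, 8, 12, 3, 9, 13, 10, 0]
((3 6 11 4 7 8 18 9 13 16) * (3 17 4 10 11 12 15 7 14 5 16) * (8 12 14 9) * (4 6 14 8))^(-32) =(3 14 5 16 17 6 8 18 4 9 13)(7 12 15)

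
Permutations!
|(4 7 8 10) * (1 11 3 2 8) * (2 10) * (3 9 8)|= |(1 11 9 8 2 3 10 4 7)|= 9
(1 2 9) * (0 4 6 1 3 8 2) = (0 4 6 1)(2 9 3 8) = [4, 0, 9, 8, 6, 5, 1, 7, 2, 3]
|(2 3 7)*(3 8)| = 4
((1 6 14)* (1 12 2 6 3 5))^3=(2 12 14 6)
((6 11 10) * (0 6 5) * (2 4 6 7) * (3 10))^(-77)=(0 6 5 4 10 2 3 7 11)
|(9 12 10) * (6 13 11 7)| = |(6 13 11 7)(9 12 10)| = 12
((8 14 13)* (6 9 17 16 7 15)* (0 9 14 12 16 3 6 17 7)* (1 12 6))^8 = ((0 9 7 15 17 3 1 12 16)(6 14 13 8))^8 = (0 16 12 1 3 17 15 7 9)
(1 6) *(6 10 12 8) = (1 10 12 8 6) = [0, 10, 2, 3, 4, 5, 1, 7, 6, 9, 12, 11, 8]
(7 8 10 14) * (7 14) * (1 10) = [0, 10, 2, 3, 4, 5, 6, 8, 1, 9, 7, 11, 12, 13, 14] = (14)(1 10 7 8)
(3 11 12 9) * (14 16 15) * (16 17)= (3 11 12 9)(14 17 16 15)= [0, 1, 2, 11, 4, 5, 6, 7, 8, 3, 10, 12, 9, 13, 17, 14, 15, 16]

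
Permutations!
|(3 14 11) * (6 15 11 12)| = 6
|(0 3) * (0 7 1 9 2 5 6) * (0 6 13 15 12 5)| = 12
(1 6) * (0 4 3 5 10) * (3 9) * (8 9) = (0 4 8 9 3 5 10)(1 6) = [4, 6, 2, 5, 8, 10, 1, 7, 9, 3, 0]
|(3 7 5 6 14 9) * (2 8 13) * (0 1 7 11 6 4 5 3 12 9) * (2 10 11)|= 22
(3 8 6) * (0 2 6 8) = (8)(0 2 6 3) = [2, 1, 6, 0, 4, 5, 3, 7, 8]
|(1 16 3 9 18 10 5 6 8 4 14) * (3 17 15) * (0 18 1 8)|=30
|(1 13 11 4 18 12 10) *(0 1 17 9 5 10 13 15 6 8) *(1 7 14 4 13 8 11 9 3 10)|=21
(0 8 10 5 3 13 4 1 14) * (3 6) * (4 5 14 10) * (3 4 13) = (0 8 13 5 6 4 1 10 14) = [8, 10, 2, 3, 1, 6, 4, 7, 13, 9, 14, 11, 12, 5, 0]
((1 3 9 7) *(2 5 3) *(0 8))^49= ((0 8)(1 2 5 3 9 7))^49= (0 8)(1 2 5 3 9 7)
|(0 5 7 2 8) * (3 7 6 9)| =|(0 5 6 9 3 7 2 8)| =8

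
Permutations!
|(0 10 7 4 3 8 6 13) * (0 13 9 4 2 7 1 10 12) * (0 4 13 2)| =10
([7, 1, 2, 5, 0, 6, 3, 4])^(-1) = [4, 1, 2, 6, 7, 3, 5, 0]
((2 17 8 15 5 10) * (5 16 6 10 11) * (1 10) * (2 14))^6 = (1 15 2)(6 8 14)(10 16 17)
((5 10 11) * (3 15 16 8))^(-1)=(3 8 16 15)(5 11 10)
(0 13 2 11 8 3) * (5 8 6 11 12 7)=[13, 1, 12, 0, 4, 8, 11, 5, 3, 9, 10, 6, 7, 2]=(0 13 2 12 7 5 8 3)(6 11)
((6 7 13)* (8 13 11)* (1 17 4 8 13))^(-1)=(1 8 4 17)(6 13 11 7)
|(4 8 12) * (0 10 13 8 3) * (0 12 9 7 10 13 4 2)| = |(0 13 8 9 7 10 4 3 12 2)| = 10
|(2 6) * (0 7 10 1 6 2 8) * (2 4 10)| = |(0 7 2 4 10 1 6 8)| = 8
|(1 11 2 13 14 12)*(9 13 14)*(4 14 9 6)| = 9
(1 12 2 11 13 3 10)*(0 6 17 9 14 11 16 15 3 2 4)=(0 6 17 9 14 11 13 2 16 15 3 10 1 12 4)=[6, 12, 16, 10, 0, 5, 17, 7, 8, 14, 1, 13, 4, 2, 11, 3, 15, 9]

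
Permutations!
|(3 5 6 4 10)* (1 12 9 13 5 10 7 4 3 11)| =18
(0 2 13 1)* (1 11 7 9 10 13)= (0 2 1)(7 9 10 13 11)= [2, 0, 1, 3, 4, 5, 6, 9, 8, 10, 13, 7, 12, 11]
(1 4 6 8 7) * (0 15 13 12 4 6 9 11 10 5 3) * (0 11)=(0 15 13 12 4 9)(1 6 8 7)(3 11 10 5)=[15, 6, 2, 11, 9, 3, 8, 1, 7, 0, 5, 10, 4, 12, 14, 13]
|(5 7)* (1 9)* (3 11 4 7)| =10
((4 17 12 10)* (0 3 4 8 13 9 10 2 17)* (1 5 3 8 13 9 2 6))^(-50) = (0 9 13 17 6 5 4 8 10 2 12 1 3)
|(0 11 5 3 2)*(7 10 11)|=|(0 7 10 11 5 3 2)|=7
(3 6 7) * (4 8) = (3 6 7)(4 8) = [0, 1, 2, 6, 8, 5, 7, 3, 4]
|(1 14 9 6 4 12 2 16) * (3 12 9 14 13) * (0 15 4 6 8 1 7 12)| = |(0 15 4 9 8 1 13 3)(2 16 7 12)| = 8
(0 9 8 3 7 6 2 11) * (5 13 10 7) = (0 9 8 3 5 13 10 7 6 2 11) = [9, 1, 11, 5, 4, 13, 2, 6, 3, 8, 7, 0, 12, 10]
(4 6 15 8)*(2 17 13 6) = (2 17 13 6 15 8 4) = [0, 1, 17, 3, 2, 5, 15, 7, 4, 9, 10, 11, 12, 6, 14, 8, 16, 13]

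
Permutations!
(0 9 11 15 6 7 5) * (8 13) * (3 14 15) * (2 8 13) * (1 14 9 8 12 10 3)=(0 8 2 12 10 3 9 11 1 14 15 6 7 5)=[8, 14, 12, 9, 4, 0, 7, 5, 2, 11, 3, 1, 10, 13, 15, 6]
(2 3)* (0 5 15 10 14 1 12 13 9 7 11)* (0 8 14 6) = [5, 12, 3, 2, 4, 15, 0, 11, 14, 7, 6, 8, 13, 9, 1, 10] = (0 5 15 10 6)(1 12 13 9 7 11 8 14)(2 3)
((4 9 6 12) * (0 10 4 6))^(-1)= ((0 10 4 9)(6 12))^(-1)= (0 9 4 10)(6 12)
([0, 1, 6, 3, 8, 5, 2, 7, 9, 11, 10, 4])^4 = [0, 1, 2, 3, 4, 5, 6, 7, 8, 9, 10, 11]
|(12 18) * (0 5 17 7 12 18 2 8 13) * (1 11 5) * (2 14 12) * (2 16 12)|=12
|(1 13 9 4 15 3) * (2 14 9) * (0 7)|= |(0 7)(1 13 2 14 9 4 15 3)|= 8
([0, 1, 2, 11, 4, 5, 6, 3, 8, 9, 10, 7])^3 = (11)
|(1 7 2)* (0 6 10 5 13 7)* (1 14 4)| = |(0 6 10 5 13 7 2 14 4 1)| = 10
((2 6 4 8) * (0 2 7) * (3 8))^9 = (0 6 3 7 2 4 8)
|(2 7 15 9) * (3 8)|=4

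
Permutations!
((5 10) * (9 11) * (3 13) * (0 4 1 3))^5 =(13)(5 10)(9 11)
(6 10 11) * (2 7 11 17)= (2 7 11 6 10 17)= [0, 1, 7, 3, 4, 5, 10, 11, 8, 9, 17, 6, 12, 13, 14, 15, 16, 2]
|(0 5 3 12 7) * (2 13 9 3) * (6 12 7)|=|(0 5 2 13 9 3 7)(6 12)|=14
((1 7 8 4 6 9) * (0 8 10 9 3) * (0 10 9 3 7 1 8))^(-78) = ((3 10)(4 6 7 9 8))^(-78) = (10)(4 7 8 6 9)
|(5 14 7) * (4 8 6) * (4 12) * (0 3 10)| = 12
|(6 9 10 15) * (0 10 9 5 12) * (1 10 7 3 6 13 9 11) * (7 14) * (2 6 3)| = |(0 14 7 2 6 5 12)(1 10 15 13 9 11)| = 42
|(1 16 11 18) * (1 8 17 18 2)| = 12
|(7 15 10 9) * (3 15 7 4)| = |(3 15 10 9 4)| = 5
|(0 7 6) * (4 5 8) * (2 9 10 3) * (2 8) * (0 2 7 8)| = 10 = |(0 8 4 5 7 6 2 9 10 3)|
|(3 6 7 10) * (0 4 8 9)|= |(0 4 8 9)(3 6 7 10)|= 4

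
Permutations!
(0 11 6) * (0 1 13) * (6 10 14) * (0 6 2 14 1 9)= (0 11 10 1 13 6 9)(2 14)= [11, 13, 14, 3, 4, 5, 9, 7, 8, 0, 1, 10, 12, 6, 2]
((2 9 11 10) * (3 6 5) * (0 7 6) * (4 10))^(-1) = (0 3 5 6 7)(2 10 4 11 9)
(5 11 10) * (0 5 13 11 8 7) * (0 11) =[5, 1, 2, 3, 4, 8, 6, 11, 7, 9, 13, 10, 12, 0] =(0 5 8 7 11 10 13)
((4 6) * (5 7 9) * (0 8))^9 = ((0 8)(4 6)(5 7 9))^9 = (9)(0 8)(4 6)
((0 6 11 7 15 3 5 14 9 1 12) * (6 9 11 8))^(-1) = ((0 9 1 12)(3 5 14 11 7 15)(6 8))^(-1) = (0 12 1 9)(3 15 7 11 14 5)(6 8)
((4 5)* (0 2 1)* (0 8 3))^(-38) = (0 1 3 2 8)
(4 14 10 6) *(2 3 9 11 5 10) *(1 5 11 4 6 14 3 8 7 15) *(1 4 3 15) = [0, 5, 8, 9, 15, 10, 6, 1, 7, 3, 14, 11, 12, 13, 2, 4] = (1 5 10 14 2 8 7)(3 9)(4 15)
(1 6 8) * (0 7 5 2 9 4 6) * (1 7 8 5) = (0 8 7 1)(2 9 4 6 5) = [8, 0, 9, 3, 6, 2, 5, 1, 7, 4]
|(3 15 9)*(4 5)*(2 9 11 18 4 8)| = 9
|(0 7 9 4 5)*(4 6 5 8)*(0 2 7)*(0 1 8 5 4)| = 6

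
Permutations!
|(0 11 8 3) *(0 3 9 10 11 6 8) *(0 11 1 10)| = |(11)(0 6 8 9)(1 10)| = 4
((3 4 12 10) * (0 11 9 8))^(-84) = ((0 11 9 8)(3 4 12 10))^(-84) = (12)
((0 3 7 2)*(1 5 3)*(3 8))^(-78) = ((0 1 5 8 3 7 2))^(-78) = (0 2 7 3 8 5 1)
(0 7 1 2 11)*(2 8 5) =(0 7 1 8 5 2 11) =[7, 8, 11, 3, 4, 2, 6, 1, 5, 9, 10, 0]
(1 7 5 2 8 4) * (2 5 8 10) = [0, 7, 10, 3, 1, 5, 6, 8, 4, 9, 2] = (1 7 8 4)(2 10)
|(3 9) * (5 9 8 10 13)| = |(3 8 10 13 5 9)| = 6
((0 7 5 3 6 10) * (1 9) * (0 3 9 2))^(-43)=(0 2 1 9 5 7)(3 10 6)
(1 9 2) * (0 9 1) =(0 9 2) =[9, 1, 0, 3, 4, 5, 6, 7, 8, 2]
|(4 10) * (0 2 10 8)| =5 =|(0 2 10 4 8)|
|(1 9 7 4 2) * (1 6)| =6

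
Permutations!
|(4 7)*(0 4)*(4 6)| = 4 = |(0 6 4 7)|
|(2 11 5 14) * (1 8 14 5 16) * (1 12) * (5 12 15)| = 9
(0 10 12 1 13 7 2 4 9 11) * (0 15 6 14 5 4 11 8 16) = (0 10 12 1 13 7 2 11 15 6 14 5 4 9 8 16) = [10, 13, 11, 3, 9, 4, 14, 2, 16, 8, 12, 15, 1, 7, 5, 6, 0]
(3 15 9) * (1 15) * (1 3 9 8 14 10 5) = (1 15 8 14 10 5) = [0, 15, 2, 3, 4, 1, 6, 7, 14, 9, 5, 11, 12, 13, 10, 8]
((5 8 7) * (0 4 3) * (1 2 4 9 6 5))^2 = (0 6 8 1 4)(2 3 9 5 7)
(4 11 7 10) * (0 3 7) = (0 3 7 10 4 11) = [3, 1, 2, 7, 11, 5, 6, 10, 8, 9, 4, 0]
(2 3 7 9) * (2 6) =(2 3 7 9 6) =[0, 1, 3, 7, 4, 5, 2, 9, 8, 6]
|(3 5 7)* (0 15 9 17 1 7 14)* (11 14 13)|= 11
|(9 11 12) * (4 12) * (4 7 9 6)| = 3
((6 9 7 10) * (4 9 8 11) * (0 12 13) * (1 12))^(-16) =(13)(4 8 10 9 11 6 7)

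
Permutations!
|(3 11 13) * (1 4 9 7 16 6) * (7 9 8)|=|(1 4 8 7 16 6)(3 11 13)|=6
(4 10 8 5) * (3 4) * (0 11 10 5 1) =(0 11 10 8 1)(3 4 5) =[11, 0, 2, 4, 5, 3, 6, 7, 1, 9, 8, 10]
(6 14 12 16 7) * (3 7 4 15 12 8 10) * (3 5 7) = (4 15 12 16)(5 7 6 14 8 10) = [0, 1, 2, 3, 15, 7, 14, 6, 10, 9, 5, 11, 16, 13, 8, 12, 4]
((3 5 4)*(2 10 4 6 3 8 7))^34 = ((2 10 4 8 7)(3 5 6))^34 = (2 7 8 4 10)(3 5 6)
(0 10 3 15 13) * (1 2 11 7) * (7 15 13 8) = (0 10 3 13)(1 2 11 15 8 7) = [10, 2, 11, 13, 4, 5, 6, 1, 7, 9, 3, 15, 12, 0, 14, 8]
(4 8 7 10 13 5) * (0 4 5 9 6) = (0 4 8 7 10 13 9 6) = [4, 1, 2, 3, 8, 5, 0, 10, 7, 6, 13, 11, 12, 9]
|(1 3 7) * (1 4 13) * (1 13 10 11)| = |(13)(1 3 7 4 10 11)| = 6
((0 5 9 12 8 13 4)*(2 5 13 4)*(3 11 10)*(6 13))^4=(0 5 4 2 8 13 12 6 9)(3 11 10)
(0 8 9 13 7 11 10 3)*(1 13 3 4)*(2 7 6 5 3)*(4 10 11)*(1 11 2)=(0 8 9 1 13 6 5 3)(2 7 4 11)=[8, 13, 7, 0, 11, 3, 5, 4, 9, 1, 10, 2, 12, 6]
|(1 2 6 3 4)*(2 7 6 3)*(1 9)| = 7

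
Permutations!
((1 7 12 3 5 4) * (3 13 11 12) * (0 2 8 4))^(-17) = ((0 2 8 4 1 7 3 5)(11 12 13))^(-17) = (0 5 3 7 1 4 8 2)(11 12 13)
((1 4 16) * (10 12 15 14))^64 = ((1 4 16)(10 12 15 14))^64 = (1 4 16)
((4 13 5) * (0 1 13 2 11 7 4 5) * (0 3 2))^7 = (0 4 7 11 2 3 13 1)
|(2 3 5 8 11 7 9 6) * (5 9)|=|(2 3 9 6)(5 8 11 7)|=4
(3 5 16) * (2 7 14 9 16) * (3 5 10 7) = (2 3 10 7 14 9 16 5) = [0, 1, 3, 10, 4, 2, 6, 14, 8, 16, 7, 11, 12, 13, 9, 15, 5]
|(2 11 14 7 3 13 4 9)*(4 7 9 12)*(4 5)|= 12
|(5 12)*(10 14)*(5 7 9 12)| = 6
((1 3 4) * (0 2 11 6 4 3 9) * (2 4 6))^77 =(0 4 1 9)(2 11)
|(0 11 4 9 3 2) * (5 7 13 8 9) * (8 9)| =|(0 11 4 5 7 13 9 3 2)| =9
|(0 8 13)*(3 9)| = 6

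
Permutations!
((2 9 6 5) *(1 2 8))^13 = ((1 2 9 6 5 8))^13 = (1 2 9 6 5 8)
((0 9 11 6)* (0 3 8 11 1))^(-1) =((0 9 1)(3 8 11 6))^(-1) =(0 1 9)(3 6 11 8)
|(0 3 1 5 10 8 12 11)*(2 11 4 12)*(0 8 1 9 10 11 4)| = |(0 3 9 10 1 5 11 8 2 4 12)| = 11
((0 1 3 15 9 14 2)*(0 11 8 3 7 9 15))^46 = ((15)(0 1 7 9 14 2 11 8 3))^46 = (15)(0 1 7 9 14 2 11 8 3)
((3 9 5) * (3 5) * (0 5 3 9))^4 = (9)(0 5 3)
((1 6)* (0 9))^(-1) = (0 9)(1 6)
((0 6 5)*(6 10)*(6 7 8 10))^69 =(10) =((0 6 5)(7 8 10))^69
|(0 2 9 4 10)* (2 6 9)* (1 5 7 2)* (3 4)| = |(0 6 9 3 4 10)(1 5 7 2)| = 12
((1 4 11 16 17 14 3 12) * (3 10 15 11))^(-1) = ((1 4 3 12)(10 15 11 16 17 14))^(-1) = (1 12 3 4)(10 14 17 16 11 15)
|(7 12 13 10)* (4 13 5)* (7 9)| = |(4 13 10 9 7 12 5)| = 7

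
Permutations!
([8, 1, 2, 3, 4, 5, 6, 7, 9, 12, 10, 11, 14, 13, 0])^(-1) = (0 14 12 9 8)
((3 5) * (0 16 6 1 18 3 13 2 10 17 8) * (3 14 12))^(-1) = ((0 16 6 1 18 14 12 3 5 13 2 10 17 8))^(-1) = (0 8 17 10 2 13 5 3 12 14 18 1 6 16)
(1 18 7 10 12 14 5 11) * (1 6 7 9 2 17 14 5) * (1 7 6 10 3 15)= (1 18 9 2 17 14 7 3 15)(5 11 10 12)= [0, 18, 17, 15, 4, 11, 6, 3, 8, 2, 12, 10, 5, 13, 7, 1, 16, 14, 9]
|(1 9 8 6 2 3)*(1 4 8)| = |(1 9)(2 3 4 8 6)| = 10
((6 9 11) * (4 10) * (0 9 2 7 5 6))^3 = ((0 9 11)(2 7 5 6)(4 10))^3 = (11)(2 6 5 7)(4 10)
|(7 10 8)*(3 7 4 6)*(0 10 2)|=|(0 10 8 4 6 3 7 2)|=8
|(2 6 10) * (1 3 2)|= |(1 3 2 6 10)|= 5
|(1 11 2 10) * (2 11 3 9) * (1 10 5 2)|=6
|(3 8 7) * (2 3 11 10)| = |(2 3 8 7 11 10)| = 6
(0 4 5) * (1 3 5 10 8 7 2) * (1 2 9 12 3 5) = (0 4 10 8 7 9 12 3 1 5) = [4, 5, 2, 1, 10, 0, 6, 9, 7, 12, 8, 11, 3]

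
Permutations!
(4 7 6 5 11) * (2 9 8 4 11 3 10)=(11)(2 9 8 4 7 6 5 3 10)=[0, 1, 9, 10, 7, 3, 5, 6, 4, 8, 2, 11]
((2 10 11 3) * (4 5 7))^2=((2 10 11 3)(4 5 7))^2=(2 11)(3 10)(4 7 5)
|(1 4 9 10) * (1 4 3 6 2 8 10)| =8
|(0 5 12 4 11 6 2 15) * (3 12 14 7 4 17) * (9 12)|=36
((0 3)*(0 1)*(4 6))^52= (6)(0 3 1)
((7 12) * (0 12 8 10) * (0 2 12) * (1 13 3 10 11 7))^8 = (1 3 2)(7 11 8)(10 12 13)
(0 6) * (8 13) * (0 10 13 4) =(0 6 10 13 8 4) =[6, 1, 2, 3, 0, 5, 10, 7, 4, 9, 13, 11, 12, 8]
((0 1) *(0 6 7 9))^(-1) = (0 9 7 6 1)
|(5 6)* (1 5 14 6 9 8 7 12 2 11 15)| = |(1 5 9 8 7 12 2 11 15)(6 14)| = 18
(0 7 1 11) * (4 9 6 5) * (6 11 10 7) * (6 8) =[8, 10, 2, 3, 9, 4, 5, 1, 6, 11, 7, 0] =(0 8 6 5 4 9 11)(1 10 7)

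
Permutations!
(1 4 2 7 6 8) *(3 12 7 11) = (1 4 2 11 3 12 7 6 8) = [0, 4, 11, 12, 2, 5, 8, 6, 1, 9, 10, 3, 7]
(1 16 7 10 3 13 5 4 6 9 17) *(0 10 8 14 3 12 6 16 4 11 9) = (0 10 12 6)(1 4 16 7 8 14 3 13 5 11 9 17) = [10, 4, 2, 13, 16, 11, 0, 8, 14, 17, 12, 9, 6, 5, 3, 15, 7, 1]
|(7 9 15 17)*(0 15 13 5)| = 7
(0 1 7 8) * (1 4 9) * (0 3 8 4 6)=(0 6)(1 7 4 9)(3 8)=[6, 7, 2, 8, 9, 5, 0, 4, 3, 1]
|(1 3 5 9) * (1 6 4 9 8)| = 12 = |(1 3 5 8)(4 9 6)|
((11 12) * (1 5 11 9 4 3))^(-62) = (1 5 11 12 9 4 3)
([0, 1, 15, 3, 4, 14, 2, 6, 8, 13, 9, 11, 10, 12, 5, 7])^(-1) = (2 6 7 15)(5 14)(9 10 12 13)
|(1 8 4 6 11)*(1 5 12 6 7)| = |(1 8 4 7)(5 12 6 11)| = 4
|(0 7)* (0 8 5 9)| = 5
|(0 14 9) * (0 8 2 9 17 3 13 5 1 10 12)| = |(0 14 17 3 13 5 1 10 12)(2 9 8)| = 9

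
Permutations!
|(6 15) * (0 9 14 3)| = 4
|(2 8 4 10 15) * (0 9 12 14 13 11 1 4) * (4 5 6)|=|(0 9 12 14 13 11 1 5 6 4 10 15 2 8)|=14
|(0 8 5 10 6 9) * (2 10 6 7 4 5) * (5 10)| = 6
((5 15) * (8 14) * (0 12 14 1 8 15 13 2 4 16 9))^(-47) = (0 15 2 9 14 13 16 12 5 4)(1 8)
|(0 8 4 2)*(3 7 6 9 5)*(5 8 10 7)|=8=|(0 10 7 6 9 8 4 2)(3 5)|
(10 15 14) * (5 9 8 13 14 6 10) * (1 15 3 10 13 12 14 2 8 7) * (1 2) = (1 15 6 13)(2 8 12 14 5 9 7)(3 10) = [0, 15, 8, 10, 4, 9, 13, 2, 12, 7, 3, 11, 14, 1, 5, 6]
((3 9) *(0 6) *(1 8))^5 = ((0 6)(1 8)(3 9))^5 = (0 6)(1 8)(3 9)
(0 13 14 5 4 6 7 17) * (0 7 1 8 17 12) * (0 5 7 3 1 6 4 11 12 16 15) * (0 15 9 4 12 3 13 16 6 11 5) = (0 16 9 4 12)(1 8 17 13 14 7 6 11 3) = [16, 8, 2, 1, 12, 5, 11, 6, 17, 4, 10, 3, 0, 14, 7, 15, 9, 13]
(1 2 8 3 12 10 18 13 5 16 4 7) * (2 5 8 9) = [0, 5, 9, 12, 7, 16, 6, 1, 3, 2, 18, 11, 10, 8, 14, 15, 4, 17, 13] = (1 5 16 4 7)(2 9)(3 12 10 18 13 8)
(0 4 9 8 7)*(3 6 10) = (0 4 9 8 7)(3 6 10) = [4, 1, 2, 6, 9, 5, 10, 0, 7, 8, 3]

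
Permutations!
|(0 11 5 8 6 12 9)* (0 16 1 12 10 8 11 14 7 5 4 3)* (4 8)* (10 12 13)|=|(0 14 7 5 11 8 6 12 9 16 1 13 10 4 3)|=15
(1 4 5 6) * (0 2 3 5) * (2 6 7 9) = (0 6 1 4)(2 3 5 7 9) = [6, 4, 3, 5, 0, 7, 1, 9, 8, 2]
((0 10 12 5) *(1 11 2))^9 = ((0 10 12 5)(1 11 2))^9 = (0 10 12 5)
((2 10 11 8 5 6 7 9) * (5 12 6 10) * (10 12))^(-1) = ((2 5 12 6 7 9)(8 10 11))^(-1) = (2 9 7 6 12 5)(8 11 10)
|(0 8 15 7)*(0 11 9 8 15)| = |(0 15 7 11 9 8)| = 6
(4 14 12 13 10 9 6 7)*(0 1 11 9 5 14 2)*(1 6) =(0 6 7 4 2)(1 11 9)(5 14 12 13 10) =[6, 11, 0, 3, 2, 14, 7, 4, 8, 1, 5, 9, 13, 10, 12]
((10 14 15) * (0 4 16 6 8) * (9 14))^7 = ((0 4 16 6 8)(9 14 15 10))^7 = (0 16 8 4 6)(9 10 15 14)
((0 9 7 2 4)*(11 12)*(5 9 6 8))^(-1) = ((0 6 8 5 9 7 2 4)(11 12))^(-1) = (0 4 2 7 9 5 8 6)(11 12)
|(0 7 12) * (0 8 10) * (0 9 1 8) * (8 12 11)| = |(0 7 11 8 10 9 1 12)| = 8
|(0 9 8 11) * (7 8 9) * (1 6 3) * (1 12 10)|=20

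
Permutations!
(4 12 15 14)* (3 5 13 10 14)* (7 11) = [0, 1, 2, 5, 12, 13, 6, 11, 8, 9, 14, 7, 15, 10, 4, 3] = (3 5 13 10 14 4 12 15)(7 11)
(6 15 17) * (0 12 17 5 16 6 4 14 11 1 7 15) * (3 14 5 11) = (0 12 17 4 5 16 6)(1 7 15 11)(3 14) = [12, 7, 2, 14, 5, 16, 0, 15, 8, 9, 10, 1, 17, 13, 3, 11, 6, 4]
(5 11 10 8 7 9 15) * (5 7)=(5 11 10 8)(7 9 15)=[0, 1, 2, 3, 4, 11, 6, 9, 5, 15, 8, 10, 12, 13, 14, 7]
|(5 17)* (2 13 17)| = 4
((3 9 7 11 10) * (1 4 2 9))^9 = ((1 4 2 9 7 11 10 3))^9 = (1 4 2 9 7 11 10 3)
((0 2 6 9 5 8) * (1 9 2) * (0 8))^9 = (0 1 9 5)(2 6)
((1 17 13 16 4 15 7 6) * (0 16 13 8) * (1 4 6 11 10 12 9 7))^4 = (0 15)(1 16)(4 8)(6 17)(7 9 12 10 11)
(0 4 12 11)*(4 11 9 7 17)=(0 11)(4 12 9 7 17)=[11, 1, 2, 3, 12, 5, 6, 17, 8, 7, 10, 0, 9, 13, 14, 15, 16, 4]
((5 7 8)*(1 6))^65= (1 6)(5 8 7)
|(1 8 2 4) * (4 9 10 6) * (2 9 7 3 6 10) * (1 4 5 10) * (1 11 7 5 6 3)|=|(1 8 9 2 5 10 11 7)|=8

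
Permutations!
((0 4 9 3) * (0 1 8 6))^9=(0 9 1 6 4 3 8)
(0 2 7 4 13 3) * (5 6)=(0 2 7 4 13 3)(5 6)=[2, 1, 7, 0, 13, 6, 5, 4, 8, 9, 10, 11, 12, 3]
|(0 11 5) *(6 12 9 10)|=12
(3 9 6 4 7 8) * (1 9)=[0, 9, 2, 1, 7, 5, 4, 8, 3, 6]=(1 9 6 4 7 8 3)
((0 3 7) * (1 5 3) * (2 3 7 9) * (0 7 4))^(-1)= ((0 1 5 4)(2 3 9))^(-1)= (0 4 5 1)(2 9 3)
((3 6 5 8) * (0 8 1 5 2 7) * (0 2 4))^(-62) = (0 6 8 4 3)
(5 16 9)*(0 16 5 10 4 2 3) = [16, 1, 3, 0, 2, 5, 6, 7, 8, 10, 4, 11, 12, 13, 14, 15, 9] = (0 16 9 10 4 2 3)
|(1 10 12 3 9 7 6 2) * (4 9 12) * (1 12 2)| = |(1 10 4 9 7 6)(2 12 3)| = 6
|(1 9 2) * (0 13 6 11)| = |(0 13 6 11)(1 9 2)| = 12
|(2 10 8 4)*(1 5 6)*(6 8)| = |(1 5 8 4 2 10 6)| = 7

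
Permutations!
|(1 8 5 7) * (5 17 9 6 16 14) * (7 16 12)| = |(1 8 17 9 6 12 7)(5 16 14)| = 21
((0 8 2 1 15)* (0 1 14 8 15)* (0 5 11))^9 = ((0 15 1 5 11)(2 14 8))^9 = (0 11 5 1 15)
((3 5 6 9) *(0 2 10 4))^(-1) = (0 4 10 2)(3 9 6 5)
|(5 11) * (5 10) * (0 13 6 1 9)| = 15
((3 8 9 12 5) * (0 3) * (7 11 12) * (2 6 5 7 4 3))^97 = ((0 2 6 5)(3 8 9 4)(7 11 12))^97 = (0 2 6 5)(3 8 9 4)(7 11 12)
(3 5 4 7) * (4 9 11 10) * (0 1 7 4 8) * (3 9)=(0 1 7 9 11 10 8)(3 5)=[1, 7, 2, 5, 4, 3, 6, 9, 0, 11, 8, 10]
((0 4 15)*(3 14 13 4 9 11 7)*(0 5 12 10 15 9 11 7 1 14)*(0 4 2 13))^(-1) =((0 11 1 14)(2 13)(3 4 9 7)(5 12 10 15))^(-1) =(0 14 1 11)(2 13)(3 7 9 4)(5 15 10 12)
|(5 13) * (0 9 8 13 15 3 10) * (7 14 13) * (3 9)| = 21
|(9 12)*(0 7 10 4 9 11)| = |(0 7 10 4 9 12 11)| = 7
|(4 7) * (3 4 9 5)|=5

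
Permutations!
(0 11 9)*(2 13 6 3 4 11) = (0 2 13 6 3 4 11 9) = [2, 1, 13, 4, 11, 5, 3, 7, 8, 0, 10, 9, 12, 6]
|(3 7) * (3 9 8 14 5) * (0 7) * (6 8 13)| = |(0 7 9 13 6 8 14 5 3)| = 9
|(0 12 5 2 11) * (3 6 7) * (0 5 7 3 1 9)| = 30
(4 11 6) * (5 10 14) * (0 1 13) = (0 1 13)(4 11 6)(5 10 14) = [1, 13, 2, 3, 11, 10, 4, 7, 8, 9, 14, 6, 12, 0, 5]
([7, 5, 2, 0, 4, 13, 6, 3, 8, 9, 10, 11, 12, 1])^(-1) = [3, 13, 2, 7, 4, 1, 6, 0, 8, 9, 10, 11, 12, 5]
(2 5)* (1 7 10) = (1 7 10)(2 5) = [0, 7, 5, 3, 4, 2, 6, 10, 8, 9, 1]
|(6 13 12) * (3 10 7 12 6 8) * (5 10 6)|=8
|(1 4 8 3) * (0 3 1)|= 6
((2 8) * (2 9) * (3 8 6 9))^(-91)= (2 9 6)(3 8)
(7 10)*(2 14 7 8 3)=[0, 1, 14, 2, 4, 5, 6, 10, 3, 9, 8, 11, 12, 13, 7]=(2 14 7 10 8 3)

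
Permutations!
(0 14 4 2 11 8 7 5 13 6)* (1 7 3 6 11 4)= (0 14 1 7 5 13 11 8 3 6)(2 4)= [14, 7, 4, 6, 2, 13, 0, 5, 3, 9, 10, 8, 12, 11, 1]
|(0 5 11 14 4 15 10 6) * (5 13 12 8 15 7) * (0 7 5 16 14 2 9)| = |(0 13 12 8 15 10 6 7 16 14 4 5 11 2 9)| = 15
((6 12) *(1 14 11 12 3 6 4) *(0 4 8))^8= (0 4 1 14 11 12 8)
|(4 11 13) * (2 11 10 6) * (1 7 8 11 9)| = |(1 7 8 11 13 4 10 6 2 9)| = 10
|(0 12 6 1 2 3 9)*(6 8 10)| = |(0 12 8 10 6 1 2 3 9)| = 9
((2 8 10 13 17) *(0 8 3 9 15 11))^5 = (0 2)(3 8)(9 10)(11 17)(13 15)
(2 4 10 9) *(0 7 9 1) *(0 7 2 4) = [2, 7, 0, 3, 10, 5, 6, 9, 8, 4, 1] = (0 2)(1 7 9 4 10)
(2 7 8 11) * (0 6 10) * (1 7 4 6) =[1, 7, 4, 3, 6, 5, 10, 8, 11, 9, 0, 2] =(0 1 7 8 11 2 4 6 10)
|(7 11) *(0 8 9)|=6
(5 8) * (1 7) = (1 7)(5 8) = [0, 7, 2, 3, 4, 8, 6, 1, 5]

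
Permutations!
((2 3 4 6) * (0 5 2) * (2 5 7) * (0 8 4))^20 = ((0 7 2 3)(4 6 8))^20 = (4 8 6)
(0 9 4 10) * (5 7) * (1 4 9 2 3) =(0 2 3 1 4 10)(5 7) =[2, 4, 3, 1, 10, 7, 6, 5, 8, 9, 0]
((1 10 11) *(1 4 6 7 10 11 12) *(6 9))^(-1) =((1 11 4 9 6 7 10 12))^(-1) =(1 12 10 7 6 9 4 11)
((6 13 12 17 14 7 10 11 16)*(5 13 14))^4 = (17)(6 11 7)(10 14 16)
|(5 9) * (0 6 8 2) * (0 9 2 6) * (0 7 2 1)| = 6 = |(0 7 2 9 5 1)(6 8)|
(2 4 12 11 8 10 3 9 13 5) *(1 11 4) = (1 11 8 10 3 9 13 5 2)(4 12) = [0, 11, 1, 9, 12, 2, 6, 7, 10, 13, 3, 8, 4, 5]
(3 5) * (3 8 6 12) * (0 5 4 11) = [5, 1, 2, 4, 11, 8, 12, 7, 6, 9, 10, 0, 3] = (0 5 8 6 12 3 4 11)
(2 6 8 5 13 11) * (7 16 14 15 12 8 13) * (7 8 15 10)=[0, 1, 6, 3, 4, 8, 13, 16, 5, 9, 7, 2, 15, 11, 10, 12, 14]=(2 6 13 11)(5 8)(7 16 14 10)(12 15)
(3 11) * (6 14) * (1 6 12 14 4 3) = (1 6 4 3 11)(12 14) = [0, 6, 2, 11, 3, 5, 4, 7, 8, 9, 10, 1, 14, 13, 12]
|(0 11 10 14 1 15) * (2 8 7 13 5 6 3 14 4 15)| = |(0 11 10 4 15)(1 2 8 7 13 5 6 3 14)| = 45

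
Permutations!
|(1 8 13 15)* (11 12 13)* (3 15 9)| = 8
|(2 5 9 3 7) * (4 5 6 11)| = |(2 6 11 4 5 9 3 7)| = 8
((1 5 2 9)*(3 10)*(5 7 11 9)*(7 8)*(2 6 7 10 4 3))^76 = ((1 8 10 2 5 6 7 11 9)(3 4))^76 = (1 5 9 2 11 10 7 8 6)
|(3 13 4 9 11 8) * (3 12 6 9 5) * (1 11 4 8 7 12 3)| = |(1 11 7 12 6 9 4 5)(3 13 8)| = 24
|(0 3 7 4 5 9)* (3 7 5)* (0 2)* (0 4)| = 10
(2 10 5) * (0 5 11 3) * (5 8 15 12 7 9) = [8, 1, 10, 0, 4, 2, 6, 9, 15, 5, 11, 3, 7, 13, 14, 12] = (0 8 15 12 7 9 5 2 10 11 3)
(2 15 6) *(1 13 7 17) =(1 13 7 17)(2 15 6) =[0, 13, 15, 3, 4, 5, 2, 17, 8, 9, 10, 11, 12, 7, 14, 6, 16, 1]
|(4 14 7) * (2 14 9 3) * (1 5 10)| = 6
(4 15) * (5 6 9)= (4 15)(5 6 9)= [0, 1, 2, 3, 15, 6, 9, 7, 8, 5, 10, 11, 12, 13, 14, 4]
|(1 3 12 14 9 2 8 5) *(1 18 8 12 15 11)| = 12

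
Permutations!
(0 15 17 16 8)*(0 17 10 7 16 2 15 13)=(0 13)(2 15 10 7 16 8 17)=[13, 1, 15, 3, 4, 5, 6, 16, 17, 9, 7, 11, 12, 0, 14, 10, 8, 2]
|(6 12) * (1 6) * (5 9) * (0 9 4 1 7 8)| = 9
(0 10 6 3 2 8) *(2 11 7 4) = (0 10 6 3 11 7 4 2 8) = [10, 1, 8, 11, 2, 5, 3, 4, 0, 9, 6, 7]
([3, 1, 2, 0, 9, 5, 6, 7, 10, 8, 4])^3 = [3, 1, 2, 0, 10, 5, 6, 7, 9, 4, 8]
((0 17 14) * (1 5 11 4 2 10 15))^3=(17)(1 4 15 11 10 5 2)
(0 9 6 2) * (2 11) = (0 9 6 11 2) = [9, 1, 0, 3, 4, 5, 11, 7, 8, 6, 10, 2]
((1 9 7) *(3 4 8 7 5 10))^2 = (1 5 3 8)(4 7 9 10)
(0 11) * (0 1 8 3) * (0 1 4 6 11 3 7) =[3, 8, 2, 1, 6, 5, 11, 0, 7, 9, 10, 4] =(0 3 1 8 7)(4 6 11)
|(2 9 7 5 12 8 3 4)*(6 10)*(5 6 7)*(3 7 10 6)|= 8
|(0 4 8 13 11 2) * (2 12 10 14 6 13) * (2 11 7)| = |(0 4 8 11 12 10 14 6 13 7 2)| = 11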